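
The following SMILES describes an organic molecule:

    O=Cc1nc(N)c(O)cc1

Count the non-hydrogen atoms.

10

Every atom symbol written in the SMILES (organic subset) is one heavy atom; implicit H are not written.
Heavy atoms by element → C:6, N:2, O:2.
Total: 10.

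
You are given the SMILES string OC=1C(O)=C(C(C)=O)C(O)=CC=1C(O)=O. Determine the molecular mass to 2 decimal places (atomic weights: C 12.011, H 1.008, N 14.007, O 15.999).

212.16 g/mol

First, the molecular formula is C9H8O6 (counting implicit H from valence).
  C: 9 × 12.011 = 108.099
  H: 8 × 1.008 = 8.064
  O: 6 × 15.999 = 95.994
Sum: 9×12.011 + 8×1.008 + 6×15.999 = 212.157 → 212.16 g/mol.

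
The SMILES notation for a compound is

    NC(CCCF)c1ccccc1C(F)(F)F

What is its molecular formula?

Walk through each heavy atom and fill implicit hydrogens from standard valence (C 4, N 3, O 2, S 2, halogen 1); for lowercase aromatic atoms, an aromatic c carries 1 H when it has two neighbours and 0 H with three, and aromatic n carries 0 H:
  atom 1: N, bond orders sum to 1 (valence 3) → 2 H
  atom 2: C, bond orders sum to 3 (valence 4) → 1 H
  atom 3: C, bond orders sum to 2 (valence 4) → 2 H
  atom 4: C, bond orders sum to 2 (valence 4) → 2 H
  atom 5: C, bond orders sum to 2 (valence 4) → 2 H
  atom 6: F (halogen, monovalent) → 0 H
  atom 7: aromatic c, 3 neighbours → 0 H
  atom 8: aromatic c, 2 neighbours → 1 H
  atom 9: aromatic c, 2 neighbours → 1 H
  atom 10: aromatic c, 2 neighbours → 1 H
  atom 11: aromatic c, 2 neighbours → 1 H
  atom 12: aromatic c, 3 neighbours → 0 H
  atom 13: C, bond orders sum to 4 (valence 4) → 0 H
  atom 14: F (halogen, monovalent) → 0 H
  atom 15: F (halogen, monovalent) → 0 H
  atom 16: F (halogen, monovalent) → 0 H
Totals → C:11, H:13, F:4, N:1.
In Hill order: C11H13F4N.

C11H13F4N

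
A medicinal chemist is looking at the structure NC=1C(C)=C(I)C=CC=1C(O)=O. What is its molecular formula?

Walk through each heavy atom and fill implicit hydrogens from standard valence (C 4, N 3, O 2, S 2, halogen 1):
  atom 1: N, bond orders sum to 1 (valence 3) → 2 H
  atom 2: C, bond orders sum to 4 (valence 4) → 0 H
  atom 3: C, bond orders sum to 4 (valence 4) → 0 H
  atom 4: C, bond orders sum to 1 (valence 4) → 3 H
  atom 5: C, bond orders sum to 4 (valence 4) → 0 H
  atom 6: I (halogen, monovalent) → 0 H
  atom 7: C, bond orders sum to 3 (valence 4) → 1 H
  atom 8: C, bond orders sum to 3 (valence 4) → 1 H
  atom 9: C, bond orders sum to 4 (valence 4) → 0 H
  atom 10: C, bond orders sum to 4 (valence 4) → 0 H
  atom 11: O, bond orders sum to 1 (valence 2) → 1 H
  atom 12: O, bond orders sum to 2 (valence 2) → 0 H
Totals → C:8, H:8, I:1, N:1, O:2.
In Hill order: C8H8INO2.

C8H8INO2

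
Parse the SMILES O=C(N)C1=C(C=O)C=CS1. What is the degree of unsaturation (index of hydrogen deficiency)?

Degree of unsaturation = (number of rings) + (number of π bonds).
Ring closures in the SMILES: 1.
π bonds: 4 double bonds (each 1 DoU) → 4 DoU from unsaturation.
Total DoU = 1 + 4 = 5.

5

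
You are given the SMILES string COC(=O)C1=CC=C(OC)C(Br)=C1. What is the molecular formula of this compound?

Walk through each heavy atom and fill implicit hydrogens from standard valence (C 4, N 3, O 2, S 2, halogen 1):
  atom 1: C, bond orders sum to 1 (valence 4) → 3 H
  atom 2: O, bond orders sum to 2 (valence 2) → 0 H
  atom 3: C, bond orders sum to 4 (valence 4) → 0 H
  atom 4: O, bond orders sum to 2 (valence 2) → 0 H
  atom 5: C, bond orders sum to 4 (valence 4) → 0 H
  atom 6: C, bond orders sum to 3 (valence 4) → 1 H
  atom 7: C, bond orders sum to 3 (valence 4) → 1 H
  atom 8: C, bond orders sum to 4 (valence 4) → 0 H
  atom 9: O, bond orders sum to 2 (valence 2) → 0 H
  atom 10: C, bond orders sum to 1 (valence 4) → 3 H
  atom 11: C, bond orders sum to 4 (valence 4) → 0 H
  atom 12: Br (halogen, monovalent) → 0 H
  atom 13: C, bond orders sum to 3 (valence 4) → 1 H
Totals → C:9, H:9, Br:1, O:3.

C9H9BrO3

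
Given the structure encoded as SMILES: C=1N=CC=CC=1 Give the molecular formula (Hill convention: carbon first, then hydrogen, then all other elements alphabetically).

Walk through each heavy atom and fill implicit hydrogens from standard valence (C 4, N 3, O 2, S 2, halogen 1):
  atom 1: C, bond orders sum to 3 (valence 4) → 1 H
  atom 2: N, bond orders sum to 3 (valence 3) → 0 H
  atom 3: C, bond orders sum to 3 (valence 4) → 1 H
  atom 4: C, bond orders sum to 3 (valence 4) → 1 H
  atom 5: C, bond orders sum to 3 (valence 4) → 1 H
  atom 6: C, bond orders sum to 3 (valence 4) → 1 H
Totals → C:5, H:5, N:1.
In Hill order: C5H5N.

C5H5N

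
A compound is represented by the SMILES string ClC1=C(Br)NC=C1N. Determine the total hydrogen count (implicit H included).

4

Walk through each heavy atom and fill implicit hydrogens from standard valence (C 4, N 3, O 2, S 2, halogen 1):
  atom 1: Cl (halogen, monovalent) → 0 H
  atom 2: C, bond orders sum to 4 (valence 4) → 0 H
  atom 3: C, bond orders sum to 4 (valence 4) → 0 H
  atom 4: Br (halogen, monovalent) → 0 H
  atom 5: N, bond orders sum to 2 (valence 3) → 1 H
  atom 6: C, bond orders sum to 3 (valence 4) → 1 H
  atom 7: C, bond orders sum to 4 (valence 4) → 0 H
  atom 8: N, bond orders sum to 1 (valence 3) → 2 H
Total hydrogens: 4.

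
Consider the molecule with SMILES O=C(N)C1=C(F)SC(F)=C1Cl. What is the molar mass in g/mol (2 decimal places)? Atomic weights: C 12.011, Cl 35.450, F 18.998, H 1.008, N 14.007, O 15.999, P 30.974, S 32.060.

First, the molecular formula is C5H2ClF2NOS (counting implicit H from valence).
  C: 5 × 12.011 = 60.055
  Cl: 1 × 35.450 = 35.450
  F: 2 × 18.998 = 37.996
  H: 2 × 1.008 = 2.016
  N: 1 × 14.007 = 14.007
  O: 1 × 15.999 = 15.999
  S: 1 × 32.060 = 32.060
Sum: 5×12.011 + 1×35.450 + 2×18.998 + 2×1.008 + 1×14.007 + 1×15.999 + 1×32.060 = 197.583 → 197.58 g/mol.

197.58 g/mol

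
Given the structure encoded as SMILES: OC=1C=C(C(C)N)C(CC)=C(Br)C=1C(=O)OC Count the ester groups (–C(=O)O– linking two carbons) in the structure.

1

The ester motif appears at heavy-atom position 14 in the SMILES.
Other groups present: 1 hydroxyl, 1 primary amine.
Ester count: 1.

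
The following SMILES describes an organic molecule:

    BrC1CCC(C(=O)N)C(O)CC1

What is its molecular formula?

C8H14BrNO2

Walk through each heavy atom and fill implicit hydrogens from standard valence (C 4, N 3, O 2, S 2, halogen 1):
  atom 1: Br (halogen, monovalent) → 0 H
  atom 2: C, bond orders sum to 3 (valence 4) → 1 H
  atom 3: C, bond orders sum to 2 (valence 4) → 2 H
  atom 4: C, bond orders sum to 2 (valence 4) → 2 H
  atom 5: C, bond orders sum to 3 (valence 4) → 1 H
  atom 6: C, bond orders sum to 4 (valence 4) → 0 H
  atom 7: O, bond orders sum to 2 (valence 2) → 0 H
  atom 8: N, bond orders sum to 1 (valence 3) → 2 H
  atom 9: C, bond orders sum to 3 (valence 4) → 1 H
  atom 10: O, bond orders sum to 1 (valence 2) → 1 H
  atom 11: C, bond orders sum to 2 (valence 4) → 2 H
  atom 12: C, bond orders sum to 2 (valence 4) → 2 H
Totals → C:8, H:14, Br:1, N:1, O:2.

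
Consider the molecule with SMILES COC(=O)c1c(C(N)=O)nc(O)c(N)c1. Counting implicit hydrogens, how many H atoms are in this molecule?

Walk through each heavy atom and fill implicit hydrogens from standard valence (C 4, N 3, O 2, S 2, halogen 1); for lowercase aromatic atoms, an aromatic c carries 1 H when it has two neighbours and 0 H with three, and aromatic n carries 0 H:
  atom 1: C, bond orders sum to 1 (valence 4) → 3 H
  atom 2: O, bond orders sum to 2 (valence 2) → 0 H
  atom 3: C, bond orders sum to 4 (valence 4) → 0 H
  atom 4: O, bond orders sum to 2 (valence 2) → 0 H
  atom 5: aromatic c, 3 neighbours → 0 H
  atom 6: aromatic c, 3 neighbours → 0 H
  atom 7: C, bond orders sum to 4 (valence 4) → 0 H
  atom 8: N, bond orders sum to 1 (valence 3) → 2 H
  atom 9: O, bond orders sum to 2 (valence 2) → 0 H
  atom 10: aromatic n, 2 neighbours → 0 H
  atom 11: aromatic c, 3 neighbours → 0 H
  atom 12: O, bond orders sum to 1 (valence 2) → 1 H
  atom 13: aromatic c, 3 neighbours → 0 H
  atom 14: N, bond orders sum to 1 (valence 3) → 2 H
  atom 15: aromatic c, 2 neighbours → 1 H
Total hydrogens: 9.

9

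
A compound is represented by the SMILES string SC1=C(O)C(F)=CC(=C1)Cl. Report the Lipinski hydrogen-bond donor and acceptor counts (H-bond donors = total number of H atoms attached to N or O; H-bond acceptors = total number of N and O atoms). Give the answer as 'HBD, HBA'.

Donors: find every N or O and count the H atoms it carries.
  atom 4 (O): bond orders sum to 1 → 1 H
Lipinski HBD = 1.
Acceptors: N atoms = 0, O atoms = 1 → HBA = 1.

1, 1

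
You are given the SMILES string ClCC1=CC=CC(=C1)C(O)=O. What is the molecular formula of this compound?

C8H7ClO2

Walk through each heavy atom and fill implicit hydrogens from standard valence (C 4, N 3, O 2, S 2, halogen 1):
  atom 1: Cl (halogen, monovalent) → 0 H
  atom 2: C, bond orders sum to 2 (valence 4) → 2 H
  atom 3: C, bond orders sum to 4 (valence 4) → 0 H
  atom 4: C, bond orders sum to 3 (valence 4) → 1 H
  atom 5: C, bond orders sum to 3 (valence 4) → 1 H
  atom 6: C, bond orders sum to 3 (valence 4) → 1 H
  atom 7: C, bond orders sum to 4 (valence 4) → 0 H
  atom 8: C, bond orders sum to 3 (valence 4) → 1 H
  atom 9: C, bond orders sum to 4 (valence 4) → 0 H
  atom 10: O, bond orders sum to 1 (valence 2) → 1 H
  atom 11: O, bond orders sum to 2 (valence 2) → 0 H
Totals → C:8, H:7, Cl:1, O:2.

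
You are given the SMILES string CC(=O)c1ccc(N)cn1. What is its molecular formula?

Walk through each heavy atom and fill implicit hydrogens from standard valence (C 4, N 3, O 2, S 2, halogen 1); for lowercase aromatic atoms, an aromatic c carries 1 H when it has two neighbours and 0 H with three, and aromatic n carries 0 H:
  atom 1: C, bond orders sum to 1 (valence 4) → 3 H
  atom 2: C, bond orders sum to 4 (valence 4) → 0 H
  atom 3: O, bond orders sum to 2 (valence 2) → 0 H
  atom 4: aromatic c, 3 neighbours → 0 H
  atom 5: aromatic c, 2 neighbours → 1 H
  atom 6: aromatic c, 2 neighbours → 1 H
  atom 7: aromatic c, 3 neighbours → 0 H
  atom 8: N, bond orders sum to 1 (valence 3) → 2 H
  atom 9: aromatic c, 2 neighbours → 1 H
  atom 10: aromatic n, 2 neighbours → 0 H
Totals → C:7, H:8, N:2, O:1.

C7H8N2O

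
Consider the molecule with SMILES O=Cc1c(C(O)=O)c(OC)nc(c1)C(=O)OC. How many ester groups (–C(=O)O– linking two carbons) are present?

The ester motif appears at heavy-atom position 14 in the SMILES.
Other groups present: 1 aldehyde, 1 carboxylic acid, 1 ether.
Ester count: 1.

1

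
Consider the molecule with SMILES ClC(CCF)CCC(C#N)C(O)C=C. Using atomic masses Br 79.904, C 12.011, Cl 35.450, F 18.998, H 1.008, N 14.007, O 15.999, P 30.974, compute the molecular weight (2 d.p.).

219.68 g/mol

First, the molecular formula is C10H15ClFNO (counting implicit H from valence).
  C: 10 × 12.011 = 120.110
  Cl: 1 × 35.450 = 35.450
  F: 1 × 18.998 = 18.998
  H: 15 × 1.008 = 15.120
  N: 1 × 14.007 = 14.007
  O: 1 × 15.999 = 15.999
Sum: 10×12.011 + 1×35.450 + 1×18.998 + 15×1.008 + 1×14.007 + 1×15.999 = 219.684 → 219.68 g/mol.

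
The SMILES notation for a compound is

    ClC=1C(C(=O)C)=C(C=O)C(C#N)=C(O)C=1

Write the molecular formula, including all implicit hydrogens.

Walk through each heavy atom and fill implicit hydrogens from standard valence (C 4, N 3, O 2, S 2, halogen 1):
  atom 1: Cl (halogen, monovalent) → 0 H
  atom 2: C, bond orders sum to 4 (valence 4) → 0 H
  atom 3: C, bond orders sum to 4 (valence 4) → 0 H
  atom 4: C, bond orders sum to 4 (valence 4) → 0 H
  atom 5: O, bond orders sum to 2 (valence 2) → 0 H
  atom 6: C, bond orders sum to 1 (valence 4) → 3 H
  atom 7: C, bond orders sum to 4 (valence 4) → 0 H
  atom 8: C, bond orders sum to 3 (valence 4) → 1 H
  atom 9: O, bond orders sum to 2 (valence 2) → 0 H
  atom 10: C, bond orders sum to 4 (valence 4) → 0 H
  atom 11: C, bond orders sum to 4 (valence 4) → 0 H
  atom 12: N, bond orders sum to 3 (valence 3) → 0 H
  atom 13: C, bond orders sum to 4 (valence 4) → 0 H
  atom 14: O, bond orders sum to 1 (valence 2) → 1 H
  atom 15: C, bond orders sum to 3 (valence 4) → 1 H
Totals → C:10, H:6, Cl:1, N:1, O:3.

C10H6ClNO3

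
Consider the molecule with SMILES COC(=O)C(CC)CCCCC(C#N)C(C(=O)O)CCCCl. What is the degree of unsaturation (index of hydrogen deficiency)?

Molecular formula: C16H26ClNO4.
DoU = (2C + 2 + N − H − X) / 2, where X is the halogen count and O/S are ignored.
    = (2·16 + 2 + 1 − 26 − 1) / 2 = 8 / 2 = 4.

4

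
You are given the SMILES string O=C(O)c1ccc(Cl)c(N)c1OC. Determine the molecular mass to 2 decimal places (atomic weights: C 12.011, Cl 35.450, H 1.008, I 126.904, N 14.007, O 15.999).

201.61 g/mol

First, the molecular formula is C8H8ClNO3 (counting implicit H from valence).
  C: 8 × 12.011 = 96.088
  Cl: 1 × 35.450 = 35.450
  H: 8 × 1.008 = 8.064
  N: 1 × 14.007 = 14.007
  O: 3 × 15.999 = 47.997
Sum: 8×12.011 + 1×35.450 + 8×1.008 + 1×14.007 + 3×15.999 = 201.606 → 201.61 g/mol.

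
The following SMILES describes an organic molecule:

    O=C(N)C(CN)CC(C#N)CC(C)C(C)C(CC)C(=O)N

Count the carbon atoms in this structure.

15

Count every carbon token in the SMILES (each C, including those in ring-closure positions and inside branches).
Carbon count: 15.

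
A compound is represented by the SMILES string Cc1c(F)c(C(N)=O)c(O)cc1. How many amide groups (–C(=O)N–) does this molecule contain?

The amide motif appears at heavy-atom position 6 in the SMILES.
Other groups present: 1 hydroxyl.
Amide count: 1.

1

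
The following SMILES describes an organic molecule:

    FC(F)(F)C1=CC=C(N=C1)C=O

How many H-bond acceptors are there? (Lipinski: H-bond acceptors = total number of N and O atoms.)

N atoms: 1; O atoms: 1.
Lipinski HBA = 1 + 1 = 2.

2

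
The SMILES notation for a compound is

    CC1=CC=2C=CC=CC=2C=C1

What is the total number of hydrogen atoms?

10

Walk through each heavy atom and fill implicit hydrogens from standard valence (C 4, N 3, O 2, S 2, halogen 1):
  atom 1: C, bond orders sum to 1 (valence 4) → 3 H
  atom 2: C, bond orders sum to 4 (valence 4) → 0 H
  atom 3: C, bond orders sum to 3 (valence 4) → 1 H
  atom 4: C, bond orders sum to 4 (valence 4) → 0 H
  atom 5: C, bond orders sum to 3 (valence 4) → 1 H
  atom 6: C, bond orders sum to 3 (valence 4) → 1 H
  atom 7: C, bond orders sum to 3 (valence 4) → 1 H
  atom 8: C, bond orders sum to 3 (valence 4) → 1 H
  atom 9: C, bond orders sum to 4 (valence 4) → 0 H
  atom 10: C, bond orders sum to 3 (valence 4) → 1 H
  atom 11: C, bond orders sum to 3 (valence 4) → 1 H
Total hydrogens: 10.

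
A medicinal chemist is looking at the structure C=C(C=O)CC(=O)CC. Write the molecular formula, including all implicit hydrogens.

Walk through each heavy atom and fill implicit hydrogens from standard valence (C 4, N 3, O 2, S 2, halogen 1):
  atom 1: C, bond orders sum to 2 (valence 4) → 2 H
  atom 2: C, bond orders sum to 4 (valence 4) → 0 H
  atom 3: C, bond orders sum to 3 (valence 4) → 1 H
  atom 4: O, bond orders sum to 2 (valence 2) → 0 H
  atom 5: C, bond orders sum to 2 (valence 4) → 2 H
  atom 6: C, bond orders sum to 4 (valence 4) → 0 H
  atom 7: O, bond orders sum to 2 (valence 2) → 0 H
  atom 8: C, bond orders sum to 2 (valence 4) → 2 H
  atom 9: C, bond orders sum to 1 (valence 4) → 3 H
Totals → C:7, H:10, O:2.
In Hill order: C7H10O2.

C7H10O2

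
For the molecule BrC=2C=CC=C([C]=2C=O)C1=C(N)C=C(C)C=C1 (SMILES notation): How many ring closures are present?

In SMILES, each pair of matching ring-closure digits denotes one ring-closing bond; the number of such bonds equals the number of independent rings.
Ring-closure bonds here: 2.

2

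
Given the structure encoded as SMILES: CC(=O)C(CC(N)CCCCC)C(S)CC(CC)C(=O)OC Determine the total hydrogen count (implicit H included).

33

Walk through each heavy atom and fill implicit hydrogens from standard valence (C 4, N 3, O 2, S 2, halogen 1):
  atom 1: C, bond orders sum to 1 (valence 4) → 3 H
  atom 2: C, bond orders sum to 4 (valence 4) → 0 H
  atom 3: O, bond orders sum to 2 (valence 2) → 0 H
  atom 4: C, bond orders sum to 3 (valence 4) → 1 H
  atom 5: C, bond orders sum to 2 (valence 4) → 2 H
  atom 6: C, bond orders sum to 3 (valence 4) → 1 H
  atom 7: N, bond orders sum to 1 (valence 3) → 2 H
  atom 8: C, bond orders sum to 2 (valence 4) → 2 H
  atom 9: C, bond orders sum to 2 (valence 4) → 2 H
  atom 10: C, bond orders sum to 2 (valence 4) → 2 H
  atom 11: C, bond orders sum to 2 (valence 4) → 2 H
  atom 12: C, bond orders sum to 1 (valence 4) → 3 H
  atom 13: C, bond orders sum to 3 (valence 4) → 1 H
  atom 14: S, bond orders sum to 1 (valence 2) → 1 H
  atom 15: C, bond orders sum to 2 (valence 4) → 2 H
  atom 16: C, bond orders sum to 3 (valence 4) → 1 H
  atom 17: C, bond orders sum to 2 (valence 4) → 2 H
  atom 18: C, bond orders sum to 1 (valence 4) → 3 H
  atom 19: C, bond orders sum to 4 (valence 4) → 0 H
  atom 20: O, bond orders sum to 2 (valence 2) → 0 H
  atom 21: O, bond orders sum to 2 (valence 2) → 0 H
  atom 22: C, bond orders sum to 1 (valence 4) → 3 H
Total hydrogens: 33.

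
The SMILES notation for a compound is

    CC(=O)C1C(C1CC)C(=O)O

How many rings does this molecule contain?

In SMILES, each pair of matching ring-closure digits denotes one ring-closing bond; the number of such bonds equals the number of independent rings.
Ring-closure bonds here: 1.

1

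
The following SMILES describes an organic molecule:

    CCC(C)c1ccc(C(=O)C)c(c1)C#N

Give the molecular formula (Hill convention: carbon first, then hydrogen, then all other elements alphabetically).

C13H15NO

Walk through each heavy atom and fill implicit hydrogens from standard valence (C 4, N 3, O 2, S 2, halogen 1); for lowercase aromatic atoms, an aromatic c carries 1 H when it has two neighbours and 0 H with three, and aromatic n carries 0 H:
  atom 1: C, bond orders sum to 1 (valence 4) → 3 H
  atom 2: C, bond orders sum to 2 (valence 4) → 2 H
  atom 3: C, bond orders sum to 3 (valence 4) → 1 H
  atom 4: C, bond orders sum to 1 (valence 4) → 3 H
  atom 5: aromatic c, 3 neighbours → 0 H
  atom 6: aromatic c, 2 neighbours → 1 H
  atom 7: aromatic c, 2 neighbours → 1 H
  atom 8: aromatic c, 3 neighbours → 0 H
  atom 9: C, bond orders sum to 4 (valence 4) → 0 H
  atom 10: O, bond orders sum to 2 (valence 2) → 0 H
  atom 11: C, bond orders sum to 1 (valence 4) → 3 H
  atom 12: aromatic c, 3 neighbours → 0 H
  atom 13: aromatic c, 2 neighbours → 1 H
  atom 14: C, bond orders sum to 4 (valence 4) → 0 H
  atom 15: N, bond orders sum to 3 (valence 3) → 0 H
Totals → C:13, H:15, N:1, O:1.
In Hill order: C13H15NO.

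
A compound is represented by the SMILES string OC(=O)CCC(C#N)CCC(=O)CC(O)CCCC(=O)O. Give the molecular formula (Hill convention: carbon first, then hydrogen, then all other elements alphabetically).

C14H21NO6

Walk through each heavy atom and fill implicit hydrogens from standard valence (C 4, N 3, O 2, S 2, halogen 1):
  atom 1: O, bond orders sum to 1 (valence 2) → 1 H
  atom 2: C, bond orders sum to 4 (valence 4) → 0 H
  atom 3: O, bond orders sum to 2 (valence 2) → 0 H
  atom 4: C, bond orders sum to 2 (valence 4) → 2 H
  atom 5: C, bond orders sum to 2 (valence 4) → 2 H
  atom 6: C, bond orders sum to 3 (valence 4) → 1 H
  atom 7: C, bond orders sum to 4 (valence 4) → 0 H
  atom 8: N, bond orders sum to 3 (valence 3) → 0 H
  atom 9: C, bond orders sum to 2 (valence 4) → 2 H
  atom 10: C, bond orders sum to 2 (valence 4) → 2 H
  atom 11: C, bond orders sum to 4 (valence 4) → 0 H
  atom 12: O, bond orders sum to 2 (valence 2) → 0 H
  atom 13: C, bond orders sum to 2 (valence 4) → 2 H
  atom 14: C, bond orders sum to 3 (valence 4) → 1 H
  atom 15: O, bond orders sum to 1 (valence 2) → 1 H
  atom 16: C, bond orders sum to 2 (valence 4) → 2 H
  atom 17: C, bond orders sum to 2 (valence 4) → 2 H
  atom 18: C, bond orders sum to 2 (valence 4) → 2 H
  atom 19: C, bond orders sum to 4 (valence 4) → 0 H
  atom 20: O, bond orders sum to 2 (valence 2) → 0 H
  atom 21: O, bond orders sum to 1 (valence 2) → 1 H
Totals → C:14, H:21, N:1, O:6.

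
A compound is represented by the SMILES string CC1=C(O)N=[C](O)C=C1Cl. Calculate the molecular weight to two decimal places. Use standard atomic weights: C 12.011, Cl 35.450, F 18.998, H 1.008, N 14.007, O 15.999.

159.57 g/mol

First, the molecular formula is C6H6ClNO2 (counting implicit H from valence).
  C: 6 × 12.011 = 72.066
  Cl: 1 × 35.450 = 35.450
  H: 6 × 1.008 = 6.048
  N: 1 × 14.007 = 14.007
  O: 2 × 15.999 = 31.998
Sum: 6×12.011 + 1×35.450 + 6×1.008 + 1×14.007 + 2×15.999 = 159.569 → 159.57 g/mol.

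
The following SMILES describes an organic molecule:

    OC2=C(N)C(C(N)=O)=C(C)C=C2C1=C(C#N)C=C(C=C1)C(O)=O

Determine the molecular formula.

C16H13N3O4

Walk through each heavy atom and fill implicit hydrogens from standard valence (C 4, N 3, O 2, S 2, halogen 1):
  atom 1: O, bond orders sum to 1 (valence 2) → 1 H
  atom 2: C, bond orders sum to 4 (valence 4) → 0 H
  atom 3: C, bond orders sum to 4 (valence 4) → 0 H
  atom 4: N, bond orders sum to 1 (valence 3) → 2 H
  atom 5: C, bond orders sum to 4 (valence 4) → 0 H
  atom 6: C, bond orders sum to 4 (valence 4) → 0 H
  atom 7: N, bond orders sum to 1 (valence 3) → 2 H
  atom 8: O, bond orders sum to 2 (valence 2) → 0 H
  atom 9: C, bond orders sum to 4 (valence 4) → 0 H
  atom 10: C, bond orders sum to 1 (valence 4) → 3 H
  atom 11: C, bond orders sum to 3 (valence 4) → 1 H
  atom 12: C, bond orders sum to 4 (valence 4) → 0 H
  atom 13: C, bond orders sum to 4 (valence 4) → 0 H
  atom 14: C, bond orders sum to 4 (valence 4) → 0 H
  atom 15: C, bond orders sum to 4 (valence 4) → 0 H
  atom 16: N, bond orders sum to 3 (valence 3) → 0 H
  atom 17: C, bond orders sum to 3 (valence 4) → 1 H
  atom 18: C, bond orders sum to 4 (valence 4) → 0 H
  atom 19: C, bond orders sum to 3 (valence 4) → 1 H
  atom 20: C, bond orders sum to 3 (valence 4) → 1 H
  atom 21: C, bond orders sum to 4 (valence 4) → 0 H
  atom 22: O, bond orders sum to 1 (valence 2) → 1 H
  atom 23: O, bond orders sum to 2 (valence 2) → 0 H
Totals → C:16, H:13, N:3, O:4.
In Hill order: C16H13N3O4.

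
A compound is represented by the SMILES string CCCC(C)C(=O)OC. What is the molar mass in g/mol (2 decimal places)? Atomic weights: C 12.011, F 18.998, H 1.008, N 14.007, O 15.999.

130.19 g/mol

First, the molecular formula is C7H14O2 (counting implicit H from valence).
  C: 7 × 12.011 = 84.077
  H: 14 × 1.008 = 14.112
  O: 2 × 15.999 = 31.998
Sum: 7×12.011 + 14×1.008 + 2×15.999 = 130.187 → 130.19 g/mol.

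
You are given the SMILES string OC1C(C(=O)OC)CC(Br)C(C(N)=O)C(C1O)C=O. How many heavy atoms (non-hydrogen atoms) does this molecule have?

Every atom symbol written in the SMILES (organic subset) is one heavy atom; implicit H are not written.
Heavy atoms by element → Br:1, C:11, N:1, O:6.
Total: 19.

19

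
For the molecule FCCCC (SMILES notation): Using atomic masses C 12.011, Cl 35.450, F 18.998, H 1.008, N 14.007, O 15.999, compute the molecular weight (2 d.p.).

First, the molecular formula is C4H9F (counting implicit H from valence).
  C: 4 × 12.011 = 48.044
  F: 1 × 18.998 = 18.998
  H: 9 × 1.008 = 9.072
Sum: 4×12.011 + 1×18.998 + 9×1.008 = 76.114 → 76.11 g/mol.

76.11 g/mol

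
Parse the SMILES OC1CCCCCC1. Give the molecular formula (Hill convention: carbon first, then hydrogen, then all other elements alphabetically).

Walk through each heavy atom and fill implicit hydrogens from standard valence (C 4, N 3, O 2, S 2, halogen 1):
  atom 1: O, bond orders sum to 1 (valence 2) → 1 H
  atom 2: C, bond orders sum to 3 (valence 4) → 1 H
  atom 3: C, bond orders sum to 2 (valence 4) → 2 H
  atom 4: C, bond orders sum to 2 (valence 4) → 2 H
  atom 5: C, bond orders sum to 2 (valence 4) → 2 H
  atom 6: C, bond orders sum to 2 (valence 4) → 2 H
  atom 7: C, bond orders sum to 2 (valence 4) → 2 H
  atom 8: C, bond orders sum to 2 (valence 4) → 2 H
Totals → C:7, H:14, O:1.
In Hill order: C7H14O.

C7H14O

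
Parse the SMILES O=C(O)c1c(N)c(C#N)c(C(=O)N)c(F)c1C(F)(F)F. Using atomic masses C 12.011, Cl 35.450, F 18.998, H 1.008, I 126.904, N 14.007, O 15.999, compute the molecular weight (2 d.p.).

291.16 g/mol

First, the molecular formula is C10H5F4N3O3 (counting implicit H from valence).
  C: 10 × 12.011 = 120.110
  F: 4 × 18.998 = 75.992
  H: 5 × 1.008 = 5.040
  N: 3 × 14.007 = 42.021
  O: 3 × 15.999 = 47.997
Sum: 10×12.011 + 4×18.998 + 5×1.008 + 3×14.007 + 3×15.999 = 291.160 → 291.16 g/mol.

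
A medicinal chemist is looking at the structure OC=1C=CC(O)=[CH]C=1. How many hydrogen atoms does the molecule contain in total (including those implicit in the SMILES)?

Walk through each heavy atom and fill implicit hydrogens from standard valence (C 4, N 3, O 2, S 2, halogen 1):
  atom 1: O, bond orders sum to 1 (valence 2) → 1 H
  atom 2: C, bond orders sum to 4 (valence 4) → 0 H
  atom 3: C, bond orders sum to 3 (valence 4) → 1 H
  atom 4: C, bond orders sum to 3 (valence 4) → 1 H
  atom 5: C, bond orders sum to 4 (valence 4) → 0 H
  atom 6: O, bond orders sum to 1 (valence 2) → 1 H
  atom 7: C with explicit H count 1
  atom 8: C, bond orders sum to 3 (valence 4) → 1 H
Total hydrogens: 6.

6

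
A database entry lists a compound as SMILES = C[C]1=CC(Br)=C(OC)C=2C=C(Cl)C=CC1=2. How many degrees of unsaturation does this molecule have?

7

Degree of unsaturation = (number of rings) + (number of π bonds).
Ring closures in the SMILES: 2.
π bonds: 5 double bonds (each 1 DoU) → 5 DoU from unsaturation.
Total DoU = 2 + 5 = 7.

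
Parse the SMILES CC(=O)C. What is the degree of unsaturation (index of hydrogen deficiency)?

Degree of unsaturation = (number of rings) + (number of π bonds).
Ring closures in the SMILES: 0.
π bonds: 1 double bond (each 1 DoU) → 1 DoU from unsaturation.
Total DoU = 0 + 1 = 1.

1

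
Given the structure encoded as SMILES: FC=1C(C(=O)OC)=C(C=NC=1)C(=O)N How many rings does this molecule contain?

In SMILES, each pair of matching ring-closure digits denotes one ring-closing bond; the number of such bonds equals the number of independent rings.
Ring-closure bonds here: 1.

1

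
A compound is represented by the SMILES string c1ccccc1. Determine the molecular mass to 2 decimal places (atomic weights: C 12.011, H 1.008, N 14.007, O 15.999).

78.11 g/mol

First, the molecular formula is C6H6 (counting implicit H from valence).
  C: 6 × 12.011 = 72.066
  H: 6 × 1.008 = 6.048
Sum: 6×12.011 + 6×1.008 = 78.114 → 78.11 g/mol.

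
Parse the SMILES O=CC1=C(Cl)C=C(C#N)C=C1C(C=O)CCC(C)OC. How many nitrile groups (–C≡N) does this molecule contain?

1

The nitrile motif appears at heavy-atom position 8 in the SMILES.
Other groups present: 2 aldehyde, 1 ether.
Nitrile count: 1.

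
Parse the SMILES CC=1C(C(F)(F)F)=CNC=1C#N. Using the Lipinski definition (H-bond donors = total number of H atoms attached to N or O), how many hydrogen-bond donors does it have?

Donors: find every N or O and count the H atoms it carries.
  atom 9 (N): bond orders sum to 2 → 1 H
  atom 12 (N): bond orders sum to 3 → 0 H
Lipinski HBD = 1.

1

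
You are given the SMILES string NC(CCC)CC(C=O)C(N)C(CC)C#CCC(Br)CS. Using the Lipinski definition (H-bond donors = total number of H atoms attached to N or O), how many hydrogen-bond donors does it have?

Donors: find every N or O and count the H atoms it carries.
  atom 1 (N): bond orders sum to 1 → 2 H
  atom 9 (O): bond orders sum to 2 → 0 H
  atom 11 (N): bond orders sum to 1 → 2 H
Lipinski HBD = 4.

4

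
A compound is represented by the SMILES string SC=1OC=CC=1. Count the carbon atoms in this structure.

4

Count every carbon token in the SMILES (each C, including those in ring-closure positions and inside branches).
Carbon count: 4.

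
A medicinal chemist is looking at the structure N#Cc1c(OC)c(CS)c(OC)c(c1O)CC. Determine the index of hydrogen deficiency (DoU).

Molecular formula: C12H15NO3S.
DoU = (2C + 2 + N − H − X) / 2, where X is the halogen count and O/S are ignored.
    = (2·12 + 2 + 1 − 15 − 0) / 2 = 12 / 2 = 6.

6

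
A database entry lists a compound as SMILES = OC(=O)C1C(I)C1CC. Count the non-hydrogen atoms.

9

Every atom symbol written in the SMILES (organic subset) is one heavy atom; implicit H are not written.
Heavy atoms by element → C:6, I:1, O:2.
Total: 9.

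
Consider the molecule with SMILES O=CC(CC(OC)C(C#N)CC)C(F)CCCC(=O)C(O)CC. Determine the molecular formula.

Walk through each heavy atom and fill implicit hydrogens from standard valence (C 4, N 3, O 2, S 2, halogen 1):
  atom 1: O, bond orders sum to 2 (valence 2) → 0 H
  atom 2: C, bond orders sum to 3 (valence 4) → 1 H
  atom 3: C, bond orders sum to 3 (valence 4) → 1 H
  atom 4: C, bond orders sum to 2 (valence 4) → 2 H
  atom 5: C, bond orders sum to 3 (valence 4) → 1 H
  atom 6: O, bond orders sum to 2 (valence 2) → 0 H
  atom 7: C, bond orders sum to 1 (valence 4) → 3 H
  atom 8: C, bond orders sum to 3 (valence 4) → 1 H
  atom 9: C, bond orders sum to 4 (valence 4) → 0 H
  atom 10: N, bond orders sum to 3 (valence 3) → 0 H
  atom 11: C, bond orders sum to 2 (valence 4) → 2 H
  atom 12: C, bond orders sum to 1 (valence 4) → 3 H
  atom 13: C, bond orders sum to 3 (valence 4) → 1 H
  atom 14: F (halogen, monovalent) → 0 H
  atom 15: C, bond orders sum to 2 (valence 4) → 2 H
  atom 16: C, bond orders sum to 2 (valence 4) → 2 H
  atom 17: C, bond orders sum to 2 (valence 4) → 2 H
  atom 18: C, bond orders sum to 4 (valence 4) → 0 H
  atom 19: O, bond orders sum to 2 (valence 2) → 0 H
  atom 20: C, bond orders sum to 3 (valence 4) → 1 H
  atom 21: O, bond orders sum to 1 (valence 2) → 1 H
  atom 22: C, bond orders sum to 2 (valence 4) → 2 H
  atom 23: C, bond orders sum to 1 (valence 4) → 3 H
Totals → C:17, H:28, F:1, N:1, O:4.
In Hill order: C17H28FNO4.

C17H28FNO4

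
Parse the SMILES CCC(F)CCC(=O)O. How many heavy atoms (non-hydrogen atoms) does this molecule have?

Every atom symbol written in the SMILES (organic subset) is one heavy atom; implicit H are not written.
Heavy atoms by element → C:6, F:1, O:2.
Total: 9.

9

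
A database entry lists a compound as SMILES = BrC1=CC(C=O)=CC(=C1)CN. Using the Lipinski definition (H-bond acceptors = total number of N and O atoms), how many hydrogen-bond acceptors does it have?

2

N atoms: 1; O atoms: 1.
Lipinski HBA = 1 + 1 = 2.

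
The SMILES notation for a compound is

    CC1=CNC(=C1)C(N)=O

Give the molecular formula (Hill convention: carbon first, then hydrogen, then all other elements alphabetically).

C6H8N2O

Walk through each heavy atom and fill implicit hydrogens from standard valence (C 4, N 3, O 2, S 2, halogen 1):
  atom 1: C, bond orders sum to 1 (valence 4) → 3 H
  atom 2: C, bond orders sum to 4 (valence 4) → 0 H
  atom 3: C, bond orders sum to 3 (valence 4) → 1 H
  atom 4: N, bond orders sum to 2 (valence 3) → 1 H
  atom 5: C, bond orders sum to 4 (valence 4) → 0 H
  atom 6: C, bond orders sum to 3 (valence 4) → 1 H
  atom 7: C, bond orders sum to 4 (valence 4) → 0 H
  atom 8: N, bond orders sum to 1 (valence 3) → 2 H
  atom 9: O, bond orders sum to 2 (valence 2) → 0 H
Totals → C:6, H:8, N:2, O:1.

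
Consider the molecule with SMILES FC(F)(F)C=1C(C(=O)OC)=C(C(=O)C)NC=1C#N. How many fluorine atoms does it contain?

3

Scan the SMILES for F atoms (remember two-letter symbols like Cl and Br are single atoms).
Fluorine count: 3.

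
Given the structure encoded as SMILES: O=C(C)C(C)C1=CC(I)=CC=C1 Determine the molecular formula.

Walk through each heavy atom and fill implicit hydrogens from standard valence (C 4, N 3, O 2, S 2, halogen 1):
  atom 1: O, bond orders sum to 2 (valence 2) → 0 H
  atom 2: C, bond orders sum to 4 (valence 4) → 0 H
  atom 3: C, bond orders sum to 1 (valence 4) → 3 H
  atom 4: C, bond orders sum to 3 (valence 4) → 1 H
  atom 5: C, bond orders sum to 1 (valence 4) → 3 H
  atom 6: C, bond orders sum to 4 (valence 4) → 0 H
  atom 7: C, bond orders sum to 3 (valence 4) → 1 H
  atom 8: C, bond orders sum to 4 (valence 4) → 0 H
  atom 9: I (halogen, monovalent) → 0 H
  atom 10: C, bond orders sum to 3 (valence 4) → 1 H
  atom 11: C, bond orders sum to 3 (valence 4) → 1 H
  atom 12: C, bond orders sum to 3 (valence 4) → 1 H
Totals → C:10, H:11, I:1, O:1.

C10H11IO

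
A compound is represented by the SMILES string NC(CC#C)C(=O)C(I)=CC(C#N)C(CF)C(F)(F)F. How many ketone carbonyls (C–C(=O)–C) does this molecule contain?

The ketone motif appears at heavy-atom position 6 in the SMILES.
Other groups present: 1 alkene, 1 alkyne, 1 nitrile, 1 primary amine.
Ketone count: 1.

1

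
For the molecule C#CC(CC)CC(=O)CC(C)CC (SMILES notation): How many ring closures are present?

In SMILES, each pair of matching ring-closure digits denotes one ring-closing bond; the number of such bonds equals the number of independent rings.
Ring-closure bonds here: 0.

0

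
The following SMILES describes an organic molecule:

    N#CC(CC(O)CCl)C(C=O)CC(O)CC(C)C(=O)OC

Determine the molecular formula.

Walk through each heavy atom and fill implicit hydrogens from standard valence (C 4, N 3, O 2, S 2, halogen 1):
  atom 1: N, bond orders sum to 3 (valence 3) → 0 H
  atom 2: C, bond orders sum to 4 (valence 4) → 0 H
  atom 3: C, bond orders sum to 3 (valence 4) → 1 H
  atom 4: C, bond orders sum to 2 (valence 4) → 2 H
  atom 5: C, bond orders sum to 3 (valence 4) → 1 H
  atom 6: O, bond orders sum to 1 (valence 2) → 1 H
  atom 7: C, bond orders sum to 2 (valence 4) → 2 H
  atom 8: Cl (halogen, monovalent) → 0 H
  atom 9: C, bond orders sum to 3 (valence 4) → 1 H
  atom 10: C, bond orders sum to 3 (valence 4) → 1 H
  atom 11: O, bond orders sum to 2 (valence 2) → 0 H
  atom 12: C, bond orders sum to 2 (valence 4) → 2 H
  atom 13: C, bond orders sum to 3 (valence 4) → 1 H
  atom 14: O, bond orders sum to 1 (valence 2) → 1 H
  atom 15: C, bond orders sum to 2 (valence 4) → 2 H
  atom 16: C, bond orders sum to 3 (valence 4) → 1 H
  atom 17: C, bond orders sum to 1 (valence 4) → 3 H
  atom 18: C, bond orders sum to 4 (valence 4) → 0 H
  atom 19: O, bond orders sum to 2 (valence 2) → 0 H
  atom 20: O, bond orders sum to 2 (valence 2) → 0 H
  atom 21: C, bond orders sum to 1 (valence 4) → 3 H
Totals → C:14, H:22, Cl:1, N:1, O:5.
In Hill order: C14H22ClNO5.

C14H22ClNO5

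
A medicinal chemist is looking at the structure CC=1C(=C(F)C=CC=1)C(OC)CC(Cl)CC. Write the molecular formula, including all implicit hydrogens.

Walk through each heavy atom and fill implicit hydrogens from standard valence (C 4, N 3, O 2, S 2, halogen 1):
  atom 1: C, bond orders sum to 1 (valence 4) → 3 H
  atom 2: C, bond orders sum to 4 (valence 4) → 0 H
  atom 3: C, bond orders sum to 4 (valence 4) → 0 H
  atom 4: C, bond orders sum to 4 (valence 4) → 0 H
  atom 5: F (halogen, monovalent) → 0 H
  atom 6: C, bond orders sum to 3 (valence 4) → 1 H
  atom 7: C, bond orders sum to 3 (valence 4) → 1 H
  atom 8: C, bond orders sum to 3 (valence 4) → 1 H
  atom 9: C, bond orders sum to 3 (valence 4) → 1 H
  atom 10: O, bond orders sum to 2 (valence 2) → 0 H
  atom 11: C, bond orders sum to 1 (valence 4) → 3 H
  atom 12: C, bond orders sum to 2 (valence 4) → 2 H
  atom 13: C, bond orders sum to 3 (valence 4) → 1 H
  atom 14: Cl (halogen, monovalent) → 0 H
  atom 15: C, bond orders sum to 2 (valence 4) → 2 H
  atom 16: C, bond orders sum to 1 (valence 4) → 3 H
Totals → C:13, H:18, Cl:1, F:1, O:1.
In Hill order: C13H18ClFO.

C13H18ClFO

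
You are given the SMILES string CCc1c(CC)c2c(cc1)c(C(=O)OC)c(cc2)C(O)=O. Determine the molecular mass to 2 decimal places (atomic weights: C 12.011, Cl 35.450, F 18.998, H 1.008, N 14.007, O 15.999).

286.33 g/mol

First, the molecular formula is C17H18O4 (counting implicit H from valence).
  C: 17 × 12.011 = 204.187
  H: 18 × 1.008 = 18.144
  O: 4 × 15.999 = 63.996
Sum: 17×12.011 + 18×1.008 + 4×15.999 = 286.327 → 286.33 g/mol.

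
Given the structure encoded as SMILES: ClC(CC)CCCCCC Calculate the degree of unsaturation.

0

Molecular formula: C9H19Cl.
DoU = (2C + 2 + N − H − X) / 2, where X is the halogen count and O/S are ignored.
    = (2·9 + 2 + 0 − 19 − 1) / 2 = 0 / 2 = 0.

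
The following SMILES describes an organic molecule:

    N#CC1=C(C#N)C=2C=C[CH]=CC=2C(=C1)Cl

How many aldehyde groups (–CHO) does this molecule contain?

Scan the SMILES for the aldehyde motif — none present.
Groups that are present: 2 nitrile.

0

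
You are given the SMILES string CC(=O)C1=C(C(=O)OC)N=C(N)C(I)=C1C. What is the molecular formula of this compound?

C10H11IN2O3

Walk through each heavy atom and fill implicit hydrogens from standard valence (C 4, N 3, O 2, S 2, halogen 1):
  atom 1: C, bond orders sum to 1 (valence 4) → 3 H
  atom 2: C, bond orders sum to 4 (valence 4) → 0 H
  atom 3: O, bond orders sum to 2 (valence 2) → 0 H
  atom 4: C, bond orders sum to 4 (valence 4) → 0 H
  atom 5: C, bond orders sum to 4 (valence 4) → 0 H
  atom 6: C, bond orders sum to 4 (valence 4) → 0 H
  atom 7: O, bond orders sum to 2 (valence 2) → 0 H
  atom 8: O, bond orders sum to 2 (valence 2) → 0 H
  atom 9: C, bond orders sum to 1 (valence 4) → 3 H
  atom 10: N, bond orders sum to 3 (valence 3) → 0 H
  atom 11: C, bond orders sum to 4 (valence 4) → 0 H
  atom 12: N, bond orders sum to 1 (valence 3) → 2 H
  atom 13: C, bond orders sum to 4 (valence 4) → 0 H
  atom 14: I (halogen, monovalent) → 0 H
  atom 15: C, bond orders sum to 4 (valence 4) → 0 H
  atom 16: C, bond orders sum to 1 (valence 4) → 3 H
Totals → C:10, H:11, I:1, N:2, O:3.
In Hill order: C10H11IN2O3.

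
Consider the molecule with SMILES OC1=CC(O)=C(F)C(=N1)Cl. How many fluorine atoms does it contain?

Scan the SMILES for F atoms (remember two-letter symbols like Cl and Br are single atoms).
Fluorine count: 1.

1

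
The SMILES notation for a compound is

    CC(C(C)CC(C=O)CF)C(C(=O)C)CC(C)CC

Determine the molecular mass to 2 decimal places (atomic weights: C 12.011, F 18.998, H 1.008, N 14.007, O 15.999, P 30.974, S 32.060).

First, the molecular formula is C16H29FO2 (counting implicit H from valence).
  C: 16 × 12.011 = 192.176
  F: 1 × 18.998 = 18.998
  H: 29 × 1.008 = 29.232
  O: 2 × 15.999 = 31.998
Sum: 16×12.011 + 1×18.998 + 29×1.008 + 2×15.999 = 272.404 → 272.40 g/mol.

272.40 g/mol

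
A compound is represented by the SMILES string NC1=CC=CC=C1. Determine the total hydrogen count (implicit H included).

7

Walk through each heavy atom and fill implicit hydrogens from standard valence (C 4, N 3, O 2, S 2, halogen 1):
  atom 1: N, bond orders sum to 1 (valence 3) → 2 H
  atom 2: C, bond orders sum to 4 (valence 4) → 0 H
  atom 3: C, bond orders sum to 3 (valence 4) → 1 H
  atom 4: C, bond orders sum to 3 (valence 4) → 1 H
  atom 5: C, bond orders sum to 3 (valence 4) → 1 H
  atom 6: C, bond orders sum to 3 (valence 4) → 1 H
  atom 7: C, bond orders sum to 3 (valence 4) → 1 H
Total hydrogens: 7.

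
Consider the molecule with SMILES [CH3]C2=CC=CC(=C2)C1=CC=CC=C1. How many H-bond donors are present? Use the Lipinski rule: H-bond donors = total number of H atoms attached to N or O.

Donors: find every N or O and count the H atoms it carries.
  (no N or O atoms present)
Lipinski HBD = 0.

0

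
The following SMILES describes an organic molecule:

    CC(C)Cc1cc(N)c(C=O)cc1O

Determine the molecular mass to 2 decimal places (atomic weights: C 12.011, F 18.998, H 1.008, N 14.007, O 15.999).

First, the molecular formula is C11H15NO2 (counting implicit H from valence).
  C: 11 × 12.011 = 132.121
  H: 15 × 1.008 = 15.120
  N: 1 × 14.007 = 14.007
  O: 2 × 15.999 = 31.998
Sum: 11×12.011 + 15×1.008 + 1×14.007 + 2×15.999 = 193.246 → 193.25 g/mol.

193.25 g/mol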